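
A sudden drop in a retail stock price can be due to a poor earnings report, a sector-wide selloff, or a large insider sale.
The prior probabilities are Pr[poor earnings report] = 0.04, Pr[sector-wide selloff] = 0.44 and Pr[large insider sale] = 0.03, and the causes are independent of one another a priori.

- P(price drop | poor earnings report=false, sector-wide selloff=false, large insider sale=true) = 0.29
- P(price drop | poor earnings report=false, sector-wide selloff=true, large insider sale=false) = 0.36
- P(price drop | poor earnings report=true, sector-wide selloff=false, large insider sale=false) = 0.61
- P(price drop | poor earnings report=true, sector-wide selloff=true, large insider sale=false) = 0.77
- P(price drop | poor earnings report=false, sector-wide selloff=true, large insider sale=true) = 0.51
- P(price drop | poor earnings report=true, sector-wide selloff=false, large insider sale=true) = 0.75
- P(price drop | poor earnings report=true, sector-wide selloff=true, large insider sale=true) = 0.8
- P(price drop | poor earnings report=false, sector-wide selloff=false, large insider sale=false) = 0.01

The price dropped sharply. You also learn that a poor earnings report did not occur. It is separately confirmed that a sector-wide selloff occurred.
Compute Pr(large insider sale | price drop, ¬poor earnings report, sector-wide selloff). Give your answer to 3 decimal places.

Pr(large insider sale | price drop, ¬poor earnings report, sector-wide selloff) ≈ 0.042

Numerator (weight on configurations with large insider sale): 0.51×0.03 = 0.015300
The normalizing constant is 0.36×0.97 + 0.51×0.03 = 0.364500
Posterior = 0.015300 / 0.364500 ≈ 0.042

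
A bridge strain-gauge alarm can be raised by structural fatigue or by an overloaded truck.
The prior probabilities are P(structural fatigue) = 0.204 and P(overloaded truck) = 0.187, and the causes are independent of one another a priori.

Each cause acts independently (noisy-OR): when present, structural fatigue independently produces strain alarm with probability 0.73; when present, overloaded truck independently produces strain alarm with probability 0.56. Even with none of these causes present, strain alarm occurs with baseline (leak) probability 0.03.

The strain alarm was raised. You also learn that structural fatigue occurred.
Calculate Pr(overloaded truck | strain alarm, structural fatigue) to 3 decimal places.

Pr(overloaded truck | strain alarm, structural fatigue) ≈ 0.216

Under noisy-OR, P(strain alarm | causes) = 1 − (1−0.03)·∏(1−qᵢ) over the active causes.
P(strain alarm | structural fatigue) = 0.7381*0.813 + 0.884764*0.187 = 0.600075 + 0.165451 = 0.765526
The overloaded truck-present share is 0.884764*0.187 = 0.165451.
So P(overloaded truck | strain alarm, structural fatigue) = 0.165451/0.765526 ≈ 0.216.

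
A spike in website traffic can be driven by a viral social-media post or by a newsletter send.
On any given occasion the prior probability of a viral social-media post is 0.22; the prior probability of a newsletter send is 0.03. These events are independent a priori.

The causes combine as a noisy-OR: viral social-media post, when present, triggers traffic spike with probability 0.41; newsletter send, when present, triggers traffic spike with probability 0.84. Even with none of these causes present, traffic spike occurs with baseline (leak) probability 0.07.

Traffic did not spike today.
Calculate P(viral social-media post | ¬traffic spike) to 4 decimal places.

P(viral social-media post | ¬traffic spike) ≈ 0.1427

Under noisy-OR, P(traffic spike | causes) = 1 − (1−0.07)·∏(1−qᵢ) over the active causes.
Enumerate the 4 (viral social-media post, newsletter send) configurations and weight by the priors:
  P(¬traffic spike) = 0.93*0.78*0.97 + 0.1488*0.78*0.03 + 0.5487*0.22*0.97 + 0.087792*0.22*0.03
        = 0.703638 + 0.003482 + 0.117093 + 0.000579 = 0.824792
The terms with viral social-media post present sum to 0.117672, so
  P(viral social-media post | ¬traffic spike) = 0.117672 / 0.824792 ≈ 0.1427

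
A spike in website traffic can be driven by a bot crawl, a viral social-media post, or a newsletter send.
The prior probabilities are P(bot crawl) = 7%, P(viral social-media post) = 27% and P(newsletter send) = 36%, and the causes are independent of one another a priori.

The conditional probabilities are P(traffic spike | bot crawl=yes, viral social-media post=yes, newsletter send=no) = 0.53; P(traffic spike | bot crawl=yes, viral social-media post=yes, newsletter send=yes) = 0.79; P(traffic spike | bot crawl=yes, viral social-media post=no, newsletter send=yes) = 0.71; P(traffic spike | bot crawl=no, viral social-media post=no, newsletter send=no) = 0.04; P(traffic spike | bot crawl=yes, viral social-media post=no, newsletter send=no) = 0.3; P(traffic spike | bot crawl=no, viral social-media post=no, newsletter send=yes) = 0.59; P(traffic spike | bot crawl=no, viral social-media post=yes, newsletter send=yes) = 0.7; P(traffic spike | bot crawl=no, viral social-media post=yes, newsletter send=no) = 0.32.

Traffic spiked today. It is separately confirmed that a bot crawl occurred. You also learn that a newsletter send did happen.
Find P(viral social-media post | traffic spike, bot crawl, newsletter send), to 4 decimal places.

Sum P(traffic spike|·) weighted by the priors over both values of viral social-media post:
  P(traffic spike | bot crawl, newsletter send) = 0.71·0.73 + 0.79·0.27
        = 0.518300 + 0.213300 = 0.731600
Keeping only the viral social-media post-present terms gives 0.213300, so
  P(viral social-media post | traffic spike, bot crawl, newsletter send) = 0.213300 / 0.731600 ≈ 0.2916

P(viral social-media post | traffic spike, bot crawl, newsletter send) ≈ 0.2916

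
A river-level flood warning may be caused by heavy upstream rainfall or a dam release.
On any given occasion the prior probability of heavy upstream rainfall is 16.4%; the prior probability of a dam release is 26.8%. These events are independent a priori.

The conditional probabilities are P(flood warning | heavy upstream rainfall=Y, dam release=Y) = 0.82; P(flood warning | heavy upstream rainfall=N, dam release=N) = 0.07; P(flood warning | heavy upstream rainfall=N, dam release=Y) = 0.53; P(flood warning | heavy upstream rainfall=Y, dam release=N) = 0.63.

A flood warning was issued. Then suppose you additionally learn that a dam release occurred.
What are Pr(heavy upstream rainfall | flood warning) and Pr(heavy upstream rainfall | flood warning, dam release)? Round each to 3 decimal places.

Pr(heavy upstream rainfall | flood warning) ≈ 0.409; Pr(heavy upstream rainfall | flood warning, dam release) ≈ 0.233

P(flood warning) = 0.07×0.836×0.732 + 0.53×0.836×0.268 + 0.63×0.164×0.732 + 0.82×0.164×0.268 = 0.042837 + 0.118745 + 0.075630 + 0.036041 = 0.273253
The heavy upstream rainfall-present share is 0.075630 + 0.036041 = 0.111671.
Hence the posterior is 0.111671/0.273253 ≈ 0.409.

Now also conditioning on dam release=true:
Weight on heavy upstream rainfall=true, given the evidence: 0.82×0.164 = 0.134480
The normalizing constant is 0.53×0.836 + 0.82×0.164 = 0.577560
P(heavy upstream rainfall | flood warning, dam release) = 0.134480/0.577560 ≈ 0.233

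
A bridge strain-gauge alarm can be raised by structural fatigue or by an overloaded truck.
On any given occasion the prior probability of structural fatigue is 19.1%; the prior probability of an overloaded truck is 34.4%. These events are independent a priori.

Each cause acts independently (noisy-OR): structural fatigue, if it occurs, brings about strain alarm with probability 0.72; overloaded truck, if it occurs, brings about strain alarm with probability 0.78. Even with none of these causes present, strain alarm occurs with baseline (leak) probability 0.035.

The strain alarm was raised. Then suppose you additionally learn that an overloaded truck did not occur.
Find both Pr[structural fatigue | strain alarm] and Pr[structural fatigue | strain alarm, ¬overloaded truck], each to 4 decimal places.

Pr[structural fatigue | strain alarm] ≈ 0.3919; Pr[structural fatigue | strain alarm, ¬overloaded truck] ≈ 0.8312

Under noisy-OR, P(strain alarm | causes) = 1 − (1−0.035)·∏(1−qᵢ) over the active causes.
Enumerate the 4 (structural fatigue, overloaded truck) configurations and weight by the priors:
  P(strain alarm) = 0.035×0.809×0.656 + 0.7877×0.809×0.344 + 0.7298×0.191×0.656 + 0.940556×0.191×0.344
        = 0.018575 + 0.219214 + 0.091441 + 0.061798 = 0.391028
Keeping only the structural fatigue-present terms gives 0.153239, so
  P(structural fatigue | strain alarm) = 0.153239 / 0.391028 ≈ 0.3919

Now condition on the additional information:
P(strain alarm | ¬overloaded truck) = 0.035×0.809 + 0.7298×0.191 = 0.028315 + 0.139392 = 0.167707
Restricting to configurations with structural fatigue present: 0.7298×0.191 = 0.139392.
Hence the posterior is 0.139392/0.167707 ≈ 0.8312.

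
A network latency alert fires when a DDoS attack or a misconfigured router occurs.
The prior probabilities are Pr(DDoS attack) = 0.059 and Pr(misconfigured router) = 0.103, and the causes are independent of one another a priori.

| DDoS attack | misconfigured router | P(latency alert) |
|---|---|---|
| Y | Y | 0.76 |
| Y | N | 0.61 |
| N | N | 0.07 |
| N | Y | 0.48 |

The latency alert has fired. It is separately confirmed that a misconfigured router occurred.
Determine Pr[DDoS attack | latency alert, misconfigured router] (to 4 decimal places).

For the numerator, keep only DDoS attack=true terms: 0.76*0.059 = 0.044840
Normalizer over all consistent configurations: 0.48*0.941 + 0.76*0.059 = 0.496520
Posterior = 0.044840 / 0.496520 ≈ 0.0903

Pr[DDoS attack | latency alert, misconfigured router] ≈ 0.0903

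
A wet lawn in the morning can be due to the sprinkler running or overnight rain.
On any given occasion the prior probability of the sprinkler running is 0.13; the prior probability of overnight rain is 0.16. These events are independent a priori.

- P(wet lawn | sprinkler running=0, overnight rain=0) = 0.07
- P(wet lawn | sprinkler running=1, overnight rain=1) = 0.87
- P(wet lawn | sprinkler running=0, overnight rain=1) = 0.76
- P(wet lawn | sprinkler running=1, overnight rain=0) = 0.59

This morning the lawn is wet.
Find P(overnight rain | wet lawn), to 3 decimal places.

P(overnight rain | wet lawn) ≈ 0.517

Numerator (weight on configurations with overnight rain): 0.105792 + 0.018096 = 0.123888
Denominator P(wet lawn): 0.07×0.87×0.84 + 0.76×0.87×0.16 + 0.59×0.13×0.84 + 0.87×0.13×0.16 = 0.239472
Posterior = 0.123888 / 0.239472 ≈ 0.517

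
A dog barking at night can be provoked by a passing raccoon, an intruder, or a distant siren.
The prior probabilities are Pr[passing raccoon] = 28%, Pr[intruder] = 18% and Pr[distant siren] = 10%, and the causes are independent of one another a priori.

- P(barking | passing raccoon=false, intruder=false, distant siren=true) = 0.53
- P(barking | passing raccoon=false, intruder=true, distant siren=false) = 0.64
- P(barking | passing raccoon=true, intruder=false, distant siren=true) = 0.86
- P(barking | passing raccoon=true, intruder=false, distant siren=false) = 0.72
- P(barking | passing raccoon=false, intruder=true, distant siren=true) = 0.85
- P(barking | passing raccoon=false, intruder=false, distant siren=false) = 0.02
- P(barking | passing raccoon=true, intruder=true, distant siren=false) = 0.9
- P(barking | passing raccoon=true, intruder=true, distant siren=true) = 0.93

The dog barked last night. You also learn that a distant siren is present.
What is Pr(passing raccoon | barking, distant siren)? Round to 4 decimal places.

Pr(passing raccoon | barking, distant siren) ≈ 0.3661

P(barking | distant siren) = 0.53×0.72×0.82 + 0.85×0.72×0.18 + 0.86×0.28×0.82 + 0.93×0.28×0.18 = 0.312912 + 0.110160 + 0.197456 + 0.046872 = 0.667400
The passing raccoon-present share is 0.197456 + 0.046872 = 0.244328.
P(passing raccoon | barking, distant siren) = 0.244328 / 0.667400 ≈ 0.3661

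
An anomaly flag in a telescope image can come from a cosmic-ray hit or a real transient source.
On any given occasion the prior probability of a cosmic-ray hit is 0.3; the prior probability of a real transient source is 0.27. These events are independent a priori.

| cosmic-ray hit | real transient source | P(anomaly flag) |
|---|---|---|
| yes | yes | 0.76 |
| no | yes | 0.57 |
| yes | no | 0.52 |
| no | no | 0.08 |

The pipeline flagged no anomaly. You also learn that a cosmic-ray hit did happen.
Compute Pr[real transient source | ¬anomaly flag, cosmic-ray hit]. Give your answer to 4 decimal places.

Pr[real transient source | ¬anomaly flag, cosmic-ray hit] ≈ 0.1561

P(¬anomaly flag | cosmic-ray hit) = 0.48·0.73 + 0.24·0.27 = 0.350400 + 0.064800 = 0.415200
Of this, 0.064800 comes from 0.24·0.27 (the real transient source=true cases).
Hence the posterior is 0.064800/0.415200 ≈ 0.1561.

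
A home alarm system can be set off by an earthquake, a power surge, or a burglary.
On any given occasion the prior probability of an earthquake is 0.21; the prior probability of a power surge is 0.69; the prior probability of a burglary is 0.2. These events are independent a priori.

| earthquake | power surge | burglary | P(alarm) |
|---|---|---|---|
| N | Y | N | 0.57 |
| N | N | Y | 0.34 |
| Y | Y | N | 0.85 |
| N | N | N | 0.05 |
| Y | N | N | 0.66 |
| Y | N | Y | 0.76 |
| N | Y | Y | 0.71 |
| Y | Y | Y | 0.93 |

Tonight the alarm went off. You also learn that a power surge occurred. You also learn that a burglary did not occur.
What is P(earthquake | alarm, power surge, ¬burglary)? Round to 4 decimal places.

P(earthquake | alarm, power surge, ¬burglary) ≈ 0.2839

Enumerate both values of earthquake and weight by the priors:
  P(alarm | power surge, ¬burglary) = 0.57*0.79 + 0.85*0.21
        = 0.450300 + 0.178500 = 0.628800
Configurations with earthquake contribute 0.178500, so
  P(earthquake | alarm, power surge, ¬burglary) = 0.178500 / 0.628800 ≈ 0.2839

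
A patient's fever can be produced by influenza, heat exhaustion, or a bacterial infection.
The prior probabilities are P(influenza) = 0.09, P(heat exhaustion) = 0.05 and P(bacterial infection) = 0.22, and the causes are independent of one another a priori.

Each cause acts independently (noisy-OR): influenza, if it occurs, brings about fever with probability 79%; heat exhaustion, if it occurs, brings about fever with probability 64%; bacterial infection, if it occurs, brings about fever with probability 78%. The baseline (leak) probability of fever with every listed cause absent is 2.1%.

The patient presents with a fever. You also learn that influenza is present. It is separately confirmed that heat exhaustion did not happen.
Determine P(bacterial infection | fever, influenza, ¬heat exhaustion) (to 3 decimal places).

Under noisy-OR, P(fever | causes) = 1 − (1−0.021)·∏(1−qᵢ) over the active causes.
Numerator (weight on configurations with bacterial infection): 0.95477×0.22 = 0.210049
The normalizing constant is 0.79441×0.78 + 0.95477×0.22 = 0.829689
P(bacterial infection | fever, influenza, ¬heat exhaustion) = 0.210049/0.829689 ≈ 0.253

P(bacterial infection | fever, influenza, ¬heat exhaustion) ≈ 0.253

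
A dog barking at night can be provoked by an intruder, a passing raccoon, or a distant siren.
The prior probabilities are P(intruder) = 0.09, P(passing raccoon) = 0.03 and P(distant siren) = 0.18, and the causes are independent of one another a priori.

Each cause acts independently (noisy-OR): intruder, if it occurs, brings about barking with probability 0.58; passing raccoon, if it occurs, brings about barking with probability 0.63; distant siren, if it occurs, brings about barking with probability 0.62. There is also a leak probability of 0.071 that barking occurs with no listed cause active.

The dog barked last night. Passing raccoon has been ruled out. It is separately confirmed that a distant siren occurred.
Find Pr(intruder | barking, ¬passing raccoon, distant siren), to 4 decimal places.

Pr(intruder | barking, ¬passing raccoon, distant siren) ≈ 0.1152

Under noisy-OR, P(barking | causes) = 1 − (1−0.071)·∏(1−qᵢ) over the active causes.
Numerator (weight on configurations with intruder): 0.851732×0.09 = 0.076656
Normalizer over all consistent configurations: 0.64698×0.91 + 0.851732×0.09 = 0.665408
P(intruder | barking, ¬passing raccoon, distant siren) = 0.076656/0.665408 ≈ 0.1152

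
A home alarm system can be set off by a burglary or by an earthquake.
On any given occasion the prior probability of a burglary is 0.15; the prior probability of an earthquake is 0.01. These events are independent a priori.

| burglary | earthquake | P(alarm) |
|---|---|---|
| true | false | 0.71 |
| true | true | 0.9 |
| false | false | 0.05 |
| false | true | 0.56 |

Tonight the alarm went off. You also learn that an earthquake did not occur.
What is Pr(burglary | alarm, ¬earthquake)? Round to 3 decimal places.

P(alarm | ¬earthquake) = 0.05×0.85 + 0.71×0.15 = 0.042500 + 0.106500 = 0.149000
The burglary-present share is 0.71×0.15 = 0.106500.
Hence the posterior is 0.106500/0.149000 ≈ 0.715.

Pr(burglary | alarm, ¬earthquake) ≈ 0.715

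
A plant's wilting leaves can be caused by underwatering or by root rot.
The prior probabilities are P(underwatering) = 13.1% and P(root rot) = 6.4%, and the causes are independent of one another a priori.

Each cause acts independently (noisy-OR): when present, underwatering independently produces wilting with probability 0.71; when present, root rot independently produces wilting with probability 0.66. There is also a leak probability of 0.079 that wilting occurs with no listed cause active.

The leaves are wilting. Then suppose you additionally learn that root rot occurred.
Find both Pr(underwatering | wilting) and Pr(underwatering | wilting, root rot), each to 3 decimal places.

Pr(underwatering | wilting) ≈ 0.488; Pr(underwatering | wilting, root rot) ≈ 0.166

Under noisy-OR, P(wilting | causes) = 1 − (1−0.079)·∏(1−qᵢ) over the active causes.
By total probability over the 4 (underwatering, root rot) configurations:
  P(wilting) = 0.079·0.869·0.936 + 0.68686·0.869·0.064 + 0.73291·0.131·0.936 + 0.909189·0.131·0.064
        = 0.064257 + 0.038200 + 0.089866 + 0.007623 = 0.199946
Configurations with underwatering contribute 0.097489, so
  P(underwatering | wilting) = 0.097489 / 0.199946 ≈ 0.488

Now condition on the additional information:
P(wilting | root rot) = 0.68686*0.869 + 0.909189*0.131 = 0.596881 + 0.119104 = 0.715985
The underwatering-present share is 0.909189*0.131 = 0.119104.
P(underwatering | wilting, root rot) = 0.119104 / 0.715985 ≈ 0.166
This is intercausal reasoning (explaining away): once root rot accounts for the wilting, underwatering becomes less likely.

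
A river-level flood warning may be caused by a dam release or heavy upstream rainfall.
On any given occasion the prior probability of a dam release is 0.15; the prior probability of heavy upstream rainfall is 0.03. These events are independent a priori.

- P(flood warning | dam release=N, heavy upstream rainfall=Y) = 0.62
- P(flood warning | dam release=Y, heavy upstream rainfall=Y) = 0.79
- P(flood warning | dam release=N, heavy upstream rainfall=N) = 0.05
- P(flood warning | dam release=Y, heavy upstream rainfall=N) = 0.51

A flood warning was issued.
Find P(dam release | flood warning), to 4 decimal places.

P(dam release | flood warning) ≈ 0.5769

For the numerator, keep only dam release=true terms: 0.074205 + 0.003555 = 0.077760
Denominator P(flood warning): 0.05·0.85·0.97 + 0.62·0.85·0.03 + 0.51·0.15·0.97 + 0.79·0.15·0.03 = 0.134795
Posterior = 0.077760 / 0.134795 ≈ 0.5769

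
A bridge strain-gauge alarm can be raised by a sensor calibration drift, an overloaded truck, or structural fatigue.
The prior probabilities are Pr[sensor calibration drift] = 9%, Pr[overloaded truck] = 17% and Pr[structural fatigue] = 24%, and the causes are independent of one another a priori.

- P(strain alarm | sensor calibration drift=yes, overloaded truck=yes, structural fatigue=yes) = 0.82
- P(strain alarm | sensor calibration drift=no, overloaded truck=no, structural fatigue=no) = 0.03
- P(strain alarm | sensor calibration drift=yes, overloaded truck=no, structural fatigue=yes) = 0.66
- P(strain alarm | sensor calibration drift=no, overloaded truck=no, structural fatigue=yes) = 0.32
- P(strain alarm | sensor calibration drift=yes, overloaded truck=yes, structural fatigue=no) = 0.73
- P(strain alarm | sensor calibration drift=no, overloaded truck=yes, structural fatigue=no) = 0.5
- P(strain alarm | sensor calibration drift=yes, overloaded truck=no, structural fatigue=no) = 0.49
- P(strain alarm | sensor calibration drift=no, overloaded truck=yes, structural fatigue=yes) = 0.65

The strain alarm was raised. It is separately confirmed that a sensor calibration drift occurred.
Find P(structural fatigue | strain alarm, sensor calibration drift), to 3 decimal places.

P(structural fatigue | strain alarm, sensor calibration drift) ≈ 0.290

P(strain alarm | sensor calibration drift) = 0.49·0.83·0.76 + 0.66·0.83·0.24 + 0.73·0.17·0.76 + 0.82·0.17·0.24 = 0.309092 + 0.131472 + 0.094316 + 0.033456 = 0.568336
Of this, 0.164928 comes from 0.131472 + 0.033456 (the structural fatigue=true cases).
Hence the posterior is 0.164928/0.568336 ≈ 0.290.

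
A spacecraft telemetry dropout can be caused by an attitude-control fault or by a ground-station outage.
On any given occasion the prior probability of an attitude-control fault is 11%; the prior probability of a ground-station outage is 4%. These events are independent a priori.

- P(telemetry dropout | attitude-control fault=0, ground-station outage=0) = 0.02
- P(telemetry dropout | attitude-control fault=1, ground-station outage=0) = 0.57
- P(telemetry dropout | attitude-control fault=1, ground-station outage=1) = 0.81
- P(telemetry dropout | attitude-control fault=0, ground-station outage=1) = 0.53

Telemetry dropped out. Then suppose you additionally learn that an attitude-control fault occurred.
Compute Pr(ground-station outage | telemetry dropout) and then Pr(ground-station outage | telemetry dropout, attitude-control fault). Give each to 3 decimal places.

Pr(ground-station outage | telemetry dropout) ≈ 0.225; Pr(ground-station outage | telemetry dropout, attitude-control fault) ≈ 0.056

For the numerator, keep only ground-station outage=true terms: 0.018868 + 0.003564 = 0.022432
Denominator P(telemetry dropout): 0.02*0.89*0.96 + 0.53*0.89*0.04 + 0.57*0.11*0.96 + 0.81*0.11*0.04 = 0.099712
Posterior = 0.022432 / 0.099712 ≈ 0.225

Now also conditioning on attitude-control fault=true:
P(telemetry dropout | attitude-control fault) = 0.57·0.96 + 0.81·0.04 = 0.547200 + 0.032400 = 0.579600
The ground-station outage-present share is 0.81·0.04 = 0.032400.
Hence the posterior is 0.032400/0.579600 ≈ 0.056.
— attitude-control fault explains away the evidence for ground-station outage.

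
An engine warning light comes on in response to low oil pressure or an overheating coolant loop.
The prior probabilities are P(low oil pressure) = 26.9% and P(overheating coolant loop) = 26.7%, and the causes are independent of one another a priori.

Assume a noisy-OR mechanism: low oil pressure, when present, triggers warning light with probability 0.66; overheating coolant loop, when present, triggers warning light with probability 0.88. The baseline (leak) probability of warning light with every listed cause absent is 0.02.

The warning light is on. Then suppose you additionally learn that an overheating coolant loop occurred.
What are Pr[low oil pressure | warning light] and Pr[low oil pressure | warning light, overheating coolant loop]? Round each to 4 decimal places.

Under noisy-OR, P(warning light | causes) = 1 − (1−0.02)·∏(1−qᵢ) over the active causes.
Numerator (weight on configurations with low oil pressure): 0.131478 + 0.068951 = 0.200429
The normalizing constant is 0.02·0.731·0.733 + 0.8824·0.731·0.267 + 0.6668·0.269·0.733 + 0.960016·0.269·0.267 = 0.383369
P(low oil pressure | warning light) = 0.200429/0.383369 ≈ 0.5228

With the extra evidence:
P(warning light | overheating coolant loop) = 0.8824·0.731 + 0.960016·0.269 = 0.645034 + 0.258244 = 0.903278
Of this, 0.258244 comes from 0.960016·0.269 (the low oil pressure=true cases).
So P(low oil pressure | warning light, overheating coolant loop) = 0.258244/0.903278 ≈ 0.2859.

Pr[low oil pressure | warning light] ≈ 0.5228; Pr[low oil pressure | warning light, overheating coolant loop] ≈ 0.2859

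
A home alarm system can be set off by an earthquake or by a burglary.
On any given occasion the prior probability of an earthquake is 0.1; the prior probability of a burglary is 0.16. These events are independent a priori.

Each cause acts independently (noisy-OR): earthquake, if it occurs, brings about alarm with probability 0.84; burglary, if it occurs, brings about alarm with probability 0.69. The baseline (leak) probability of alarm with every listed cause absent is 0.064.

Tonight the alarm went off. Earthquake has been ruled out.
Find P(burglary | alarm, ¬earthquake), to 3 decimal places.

Under noisy-OR, P(alarm | causes) = 1 − (1−0.064)·∏(1−qᵢ) over the active causes.
Enumerate both values of burglary and weight by the priors:
  P(alarm | ¬earthquake) = 0.064·0.84 + 0.70984·0.16
        = 0.053760 + 0.113574 = 0.167334
The terms with burglary present sum to 0.113574, so
  P(burglary | alarm, ¬earthquake) = 0.113574 / 0.167334 ≈ 0.679

P(burglary | alarm, ¬earthquake) ≈ 0.679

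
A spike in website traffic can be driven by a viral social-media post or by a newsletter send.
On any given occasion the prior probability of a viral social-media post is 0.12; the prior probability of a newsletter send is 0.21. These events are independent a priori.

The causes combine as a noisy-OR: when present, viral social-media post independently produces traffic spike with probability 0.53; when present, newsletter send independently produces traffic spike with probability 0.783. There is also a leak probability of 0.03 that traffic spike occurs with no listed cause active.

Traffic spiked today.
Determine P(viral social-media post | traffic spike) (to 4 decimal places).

Under noisy-OR, P(traffic spike | causes) = 1 − (1−0.03)·∏(1−qᵢ) over the active causes.
For the numerator, keep only viral social-media post=true terms: 0.051581 + 0.022707 = 0.074288
Denominator P(traffic spike): 0.03×0.88×0.79 + 0.78951×0.88×0.21 + 0.5441×0.12×0.79 + 0.90107×0.12×0.21 = 0.241045
Posterior = 0.074288 / 0.241045 ≈ 0.3082

P(viral social-media post | traffic spike) ≈ 0.3082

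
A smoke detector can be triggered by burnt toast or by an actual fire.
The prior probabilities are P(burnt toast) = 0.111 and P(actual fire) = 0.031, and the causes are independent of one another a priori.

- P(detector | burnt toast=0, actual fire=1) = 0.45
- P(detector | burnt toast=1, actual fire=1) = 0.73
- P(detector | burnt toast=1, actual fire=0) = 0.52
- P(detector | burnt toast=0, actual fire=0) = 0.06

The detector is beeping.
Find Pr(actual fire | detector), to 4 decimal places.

Pr(actual fire | detector) ≈ 0.1217

Sum P(detector|·) weighted by the priors over the 4 (burnt toast, actual fire) configurations:
  P(detector) = 0.06×0.889×0.969 + 0.45×0.889×0.031 + 0.52×0.111×0.969 + 0.73×0.111×0.031
        = 0.051686 + 0.012402 + 0.055931 + 0.002512 = 0.122531
Configurations with actual fire contribute 0.014914, so
  P(actual fire | detector) = 0.014914 / 0.122531 ≈ 0.1217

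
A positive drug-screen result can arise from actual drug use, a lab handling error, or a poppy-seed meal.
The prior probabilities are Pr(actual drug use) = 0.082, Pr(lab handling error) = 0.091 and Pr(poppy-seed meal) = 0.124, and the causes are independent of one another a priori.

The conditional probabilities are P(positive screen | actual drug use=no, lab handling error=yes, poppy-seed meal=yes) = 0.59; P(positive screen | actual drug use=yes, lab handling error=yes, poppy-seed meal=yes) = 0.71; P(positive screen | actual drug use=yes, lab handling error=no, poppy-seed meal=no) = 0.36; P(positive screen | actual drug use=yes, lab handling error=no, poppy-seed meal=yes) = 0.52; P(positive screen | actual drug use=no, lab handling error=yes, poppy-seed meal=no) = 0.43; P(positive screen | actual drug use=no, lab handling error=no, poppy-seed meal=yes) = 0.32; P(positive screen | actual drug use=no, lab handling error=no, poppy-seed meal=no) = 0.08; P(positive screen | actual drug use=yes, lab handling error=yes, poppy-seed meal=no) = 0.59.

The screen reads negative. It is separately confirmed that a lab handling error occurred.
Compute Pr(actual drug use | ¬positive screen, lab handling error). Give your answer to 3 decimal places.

P(¬positive screen | lab handling error) = 0.57*0.918*0.876 + 0.41*0.918*0.124 + 0.41*0.082*0.876 + 0.29*0.082*0.124 = 0.458376 + 0.046671 + 0.029451 + 0.002949 = 0.537447
Restricting to configurations with actual drug use present: 0.029451 + 0.002949 = 0.032400.
P(actual drug use | ¬positive screen, lab handling error) = 0.032400 / 0.537447 ≈ 0.060

Pr(actual drug use | ¬positive screen, lab handling error) ≈ 0.060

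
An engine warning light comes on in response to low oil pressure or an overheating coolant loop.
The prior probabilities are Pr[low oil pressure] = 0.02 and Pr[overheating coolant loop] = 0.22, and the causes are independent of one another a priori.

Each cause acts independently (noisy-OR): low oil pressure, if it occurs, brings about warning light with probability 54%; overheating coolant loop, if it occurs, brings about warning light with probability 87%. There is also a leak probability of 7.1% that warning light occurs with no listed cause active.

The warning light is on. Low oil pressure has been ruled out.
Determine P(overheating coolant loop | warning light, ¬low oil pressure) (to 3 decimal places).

P(overheating coolant loop | warning light, ¬low oil pressure) ≈ 0.777

Under noisy-OR, P(warning light | causes) = 1 − (1−0.071)·∏(1−qᵢ) over the active causes.
Numerator (weight on configurations with overheating coolant loop): 0.87923*0.22 = 0.193431
Denominator P(warning light | ¬low oil pressure): 0.071*0.78 + 0.87923*0.22 = 0.248811
Posterior = 0.193431 / 0.248811 ≈ 0.777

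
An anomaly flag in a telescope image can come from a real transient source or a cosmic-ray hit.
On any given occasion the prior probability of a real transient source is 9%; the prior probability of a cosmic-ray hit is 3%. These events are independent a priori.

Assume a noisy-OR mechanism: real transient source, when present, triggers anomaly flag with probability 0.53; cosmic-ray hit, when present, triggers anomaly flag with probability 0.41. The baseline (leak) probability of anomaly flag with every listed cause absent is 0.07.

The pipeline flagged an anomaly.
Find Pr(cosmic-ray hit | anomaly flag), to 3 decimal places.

Under noisy-OR, P(anomaly flag | causes) = 1 − (1−0.07)·∏(1−qᵢ) over the active causes.
P(anomaly flag) = 0.07·0.91·0.97 + 0.4513·0.91·0.03 + 0.5629·0.09·0.97 + 0.742111·0.09·0.03 = 0.061789 + 0.012320 + 0.049141 + 0.002004 = 0.125254
Restricting to configurations with cosmic-ray hit present: 0.012320 + 0.002004 = 0.014324.
P(cosmic-ray hit | anomaly flag) = 0.014324 / 0.125254 ≈ 0.114

Pr(cosmic-ray hit | anomaly flag) ≈ 0.114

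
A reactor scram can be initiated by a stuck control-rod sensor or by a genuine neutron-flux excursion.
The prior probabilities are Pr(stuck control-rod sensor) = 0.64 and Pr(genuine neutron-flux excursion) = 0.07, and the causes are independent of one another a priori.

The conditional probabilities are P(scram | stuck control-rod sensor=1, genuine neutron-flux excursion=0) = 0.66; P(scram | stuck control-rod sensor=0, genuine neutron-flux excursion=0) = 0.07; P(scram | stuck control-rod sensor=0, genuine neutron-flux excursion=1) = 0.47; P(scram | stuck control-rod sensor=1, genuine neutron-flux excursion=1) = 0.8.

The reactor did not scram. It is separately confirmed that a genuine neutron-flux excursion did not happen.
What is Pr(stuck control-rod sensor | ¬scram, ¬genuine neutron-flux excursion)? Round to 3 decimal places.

Pr(stuck control-rod sensor | ¬scram, ¬genuine neutron-flux excursion) ≈ 0.394

By total probability over both values of stuck control-rod sensor:
  P(¬scram | ¬genuine neutron-flux excursion) = 0.93·0.36 + 0.34·0.64
        = 0.334800 + 0.217600 = 0.552400
Configurations with stuck control-rod sensor contribute 0.217600, so
  P(stuck control-rod sensor | ¬scram, ¬genuine neutron-flux excursion) = 0.217600 / 0.552400 ≈ 0.394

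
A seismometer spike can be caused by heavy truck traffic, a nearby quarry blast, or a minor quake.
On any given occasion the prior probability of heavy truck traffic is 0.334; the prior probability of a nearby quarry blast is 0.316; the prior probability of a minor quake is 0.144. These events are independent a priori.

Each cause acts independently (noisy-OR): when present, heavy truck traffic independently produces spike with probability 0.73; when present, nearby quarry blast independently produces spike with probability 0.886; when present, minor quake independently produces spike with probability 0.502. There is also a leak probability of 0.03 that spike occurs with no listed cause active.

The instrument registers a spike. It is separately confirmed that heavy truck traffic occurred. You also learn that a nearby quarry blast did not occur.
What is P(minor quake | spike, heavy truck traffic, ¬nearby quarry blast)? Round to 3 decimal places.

P(minor quake | spike, heavy truck traffic, ¬nearby quarry blast) ≈ 0.165

Under noisy-OR, P(spike | causes) = 1 − (1−0.03)·∏(1−qᵢ) over the active causes.
P(spike | heavy truck traffic, ¬nearby quarry blast) = 0.7381·0.856 + 0.869574·0.144 = 0.631814 + 0.125219 = 0.757033
The minor quake-present share is 0.869574·0.144 = 0.125219.
Hence the posterior is 0.125219/0.757033 ≈ 0.165.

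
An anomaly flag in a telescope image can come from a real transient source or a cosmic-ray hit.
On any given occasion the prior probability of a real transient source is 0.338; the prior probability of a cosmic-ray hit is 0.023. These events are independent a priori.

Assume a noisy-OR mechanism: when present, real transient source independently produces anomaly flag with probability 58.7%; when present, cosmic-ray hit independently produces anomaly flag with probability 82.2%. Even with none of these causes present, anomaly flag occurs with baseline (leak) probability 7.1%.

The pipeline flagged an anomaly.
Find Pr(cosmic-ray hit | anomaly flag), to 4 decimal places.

Under noisy-OR, P(anomaly flag | causes) = 1 − (1−0.071)·∏(1−qᵢ) over the active causes.
Weight on cosmic-ray hit=true, given the evidence: 0.012708 + 0.007243 = 0.019951
The normalizing constant is 0.071·0.662·0.977 + 0.834638·0.662·0.023 + 0.616323·0.338·0.977 + 0.931705·0.338·0.023 = 0.269398
Posterior = 0.019951 / 0.269398 ≈ 0.0741

Pr(cosmic-ray hit | anomaly flag) ≈ 0.0741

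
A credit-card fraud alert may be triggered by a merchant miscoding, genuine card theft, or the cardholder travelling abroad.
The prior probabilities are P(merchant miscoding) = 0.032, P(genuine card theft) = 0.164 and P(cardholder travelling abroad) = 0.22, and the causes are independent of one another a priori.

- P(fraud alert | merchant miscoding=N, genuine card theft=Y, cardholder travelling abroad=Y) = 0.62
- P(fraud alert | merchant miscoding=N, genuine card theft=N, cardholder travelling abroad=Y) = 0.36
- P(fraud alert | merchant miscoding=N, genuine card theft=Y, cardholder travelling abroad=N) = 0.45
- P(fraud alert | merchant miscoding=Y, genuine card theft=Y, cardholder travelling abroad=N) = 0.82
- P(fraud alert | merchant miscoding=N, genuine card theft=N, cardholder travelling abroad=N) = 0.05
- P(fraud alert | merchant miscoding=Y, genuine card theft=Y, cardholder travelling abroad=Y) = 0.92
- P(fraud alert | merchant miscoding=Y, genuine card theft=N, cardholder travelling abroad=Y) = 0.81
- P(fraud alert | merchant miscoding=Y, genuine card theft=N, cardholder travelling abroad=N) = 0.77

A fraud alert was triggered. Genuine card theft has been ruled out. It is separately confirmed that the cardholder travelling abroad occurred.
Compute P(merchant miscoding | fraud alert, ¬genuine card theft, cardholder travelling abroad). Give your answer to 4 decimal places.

Enumerate both values of merchant miscoding and weight by the priors:
  P(fraud alert | ¬genuine card theft, cardholder travelling abroad) = 0.36×0.968 + 0.81×0.032
        = 0.348480 + 0.025920 = 0.374400
The terms with merchant miscoding present sum to 0.025920, so
  P(merchant miscoding | fraud alert, ¬genuine card theft, cardholder travelling abroad) = 0.025920 / 0.374400 ≈ 0.0692

P(merchant miscoding | fraud alert, ¬genuine card theft, cardholder travelling abroad) ≈ 0.0692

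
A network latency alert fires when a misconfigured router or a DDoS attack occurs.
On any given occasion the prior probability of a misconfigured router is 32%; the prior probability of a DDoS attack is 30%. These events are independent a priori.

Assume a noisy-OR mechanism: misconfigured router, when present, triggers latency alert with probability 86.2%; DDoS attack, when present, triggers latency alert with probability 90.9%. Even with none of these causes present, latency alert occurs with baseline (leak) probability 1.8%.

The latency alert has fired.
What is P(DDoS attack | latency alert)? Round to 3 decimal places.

P(DDoS attack | latency alert) ≈ 0.581

Under noisy-OR, P(latency alert | causes) = 1 − (1−0.018)·∏(1−qᵢ) over the active causes.
P(latency alert) = 0.018*0.68*0.7 + 0.910638*0.68*0.3 + 0.864484*0.32*0.7 + 0.987668*0.32*0.3 = 0.008568 + 0.185770 + 0.193644 + 0.094816 = 0.482798
Restricting to configurations with DDoS attack present: 0.185770 + 0.094816 = 0.280586.
So P(DDoS attack | latency alert) = 0.280586/0.482798 ≈ 0.581.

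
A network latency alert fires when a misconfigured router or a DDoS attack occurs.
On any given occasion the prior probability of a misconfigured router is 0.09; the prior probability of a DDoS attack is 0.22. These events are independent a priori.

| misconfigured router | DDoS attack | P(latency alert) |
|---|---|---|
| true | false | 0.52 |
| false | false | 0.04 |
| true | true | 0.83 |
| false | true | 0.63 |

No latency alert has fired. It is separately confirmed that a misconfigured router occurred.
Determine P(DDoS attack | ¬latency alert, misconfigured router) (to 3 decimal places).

P(DDoS attack | ¬latency alert, misconfigured router) ≈ 0.091

P(¬latency alert | misconfigured router) = 0.48×0.78 + 0.17×0.22 = 0.374400 + 0.037400 = 0.411800
Of this, 0.037400 comes from 0.17×0.22 (the DDoS attack=true cases).
Hence the posterior is 0.037400/0.411800 ≈ 0.091.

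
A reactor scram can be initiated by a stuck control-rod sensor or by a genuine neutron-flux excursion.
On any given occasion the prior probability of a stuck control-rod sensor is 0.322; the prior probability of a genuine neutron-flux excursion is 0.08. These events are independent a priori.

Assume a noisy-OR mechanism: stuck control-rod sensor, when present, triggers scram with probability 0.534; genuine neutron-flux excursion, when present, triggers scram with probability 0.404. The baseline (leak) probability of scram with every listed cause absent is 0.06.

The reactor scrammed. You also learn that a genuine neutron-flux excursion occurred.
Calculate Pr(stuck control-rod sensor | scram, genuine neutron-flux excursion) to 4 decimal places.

Under noisy-OR, P(scram | causes) = 1 − (1−0.06)·∏(1−qᵢ) over the active causes.
Sum P(scram|·) weighted by the priors over both values of stuck control-rod sensor:
  P(scram | genuine neutron-flux excursion) = 0.43976*0.678 + 0.738928*0.322
        = 0.298157 + 0.237935 = 0.536092
Keeping only the stuck control-rod sensor-present terms gives 0.237935, so
  P(stuck control-rod sensor | scram, genuine neutron-flux excursion) = 0.237935 / 0.536092 ≈ 0.4438

Pr(stuck control-rod sensor | scram, genuine neutron-flux excursion) ≈ 0.4438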